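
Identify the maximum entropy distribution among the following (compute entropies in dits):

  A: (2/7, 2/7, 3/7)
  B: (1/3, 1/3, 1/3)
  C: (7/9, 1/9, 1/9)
B

For a discrete distribution over n outcomes, entropy is maximized by the uniform distribution.

Computing entropies:
H(A) = 0.4686 dits
H(B) = 0.4771 dits
H(C) = 0.2969 dits

The uniform distribution (where all probabilities equal 1/3) achieves the maximum entropy of log_10(3) = 0.4771 dits.

Distribution B has the highest entropy.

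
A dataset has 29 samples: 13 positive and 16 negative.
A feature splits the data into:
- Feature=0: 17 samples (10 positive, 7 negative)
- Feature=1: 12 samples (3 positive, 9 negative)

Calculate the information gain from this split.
0.0836 bits

Information Gain = H(Y) - H(Y|Feature)

Before split:
P(positive) = 13/29 = 0.4483
H(Y) = 0.9923 bits

After split:
Feature=0: H = 0.9774 bits (weight = 17/29)
Feature=1: H = 0.8113 bits (weight = 12/29)
H(Y|Feature) = (17/29)×0.9774 + (12/29)×0.8113 = 0.9087 bits

Information Gain = 0.9923 - 0.9087 = 0.0836 bits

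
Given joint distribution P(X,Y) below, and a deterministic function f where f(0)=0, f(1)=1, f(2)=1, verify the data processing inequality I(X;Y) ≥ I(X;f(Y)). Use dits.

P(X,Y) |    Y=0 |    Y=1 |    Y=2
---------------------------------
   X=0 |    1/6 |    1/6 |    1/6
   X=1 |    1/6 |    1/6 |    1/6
I(X;Y) = 0.0000, I(X;f(Y)) = 0.0000, inequality holds: 0.0000 ≥ 0.0000

Data Processing Inequality: For any Markov chain X → Y → Z, we have I(X;Y) ≥ I(X;Z).

Here Z = f(Y) is a deterministic function of Y, forming X → Y → Z.

Original I(X;Y) = 0.0000 dits

After applying f:
P(X,Z) where Z=f(Y):
- P(X,Z=0) = P(X,Y=0)
- P(X,Z=1) = P(X,Y=1) + P(X,Y=2)

I(X;Z) = I(X;f(Y)) = 0.0000 dits

Verification: 0.0000 ≥ 0.0000 ✓

Information cannot be created by processing; the function f can only lose information about X.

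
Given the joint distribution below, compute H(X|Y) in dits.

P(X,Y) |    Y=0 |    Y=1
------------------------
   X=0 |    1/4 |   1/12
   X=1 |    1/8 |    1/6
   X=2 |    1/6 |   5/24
0.4551 dits

Using the chain rule: H(X|Y) = H(X,Y) - H(Y)

First, compute H(X,Y) = 0.7546 dits

Marginal P(Y) = (13/24, 11/24)
H(Y) = 0.2995 dits

H(X|Y) = H(X,Y) - H(Y) = 0.7546 - 0.2995 = 0.4551 dits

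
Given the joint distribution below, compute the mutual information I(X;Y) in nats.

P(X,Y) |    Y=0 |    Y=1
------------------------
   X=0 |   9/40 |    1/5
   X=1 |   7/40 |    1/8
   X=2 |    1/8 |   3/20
0.0048 nats

Mutual information: I(X;Y) = H(X) + H(Y) - H(X,Y)

Marginals:
P(X) = (17/40, 3/10, 11/40), H(X) = 1.0799 nats
P(Y) = (21/40, 19/40), H(Y) = 0.6919 nats

Joint entropy: H(X,Y) = 1.7670 nats

I(X;Y) = 1.0799 + 0.6919 - 1.7670 = 0.0048 nats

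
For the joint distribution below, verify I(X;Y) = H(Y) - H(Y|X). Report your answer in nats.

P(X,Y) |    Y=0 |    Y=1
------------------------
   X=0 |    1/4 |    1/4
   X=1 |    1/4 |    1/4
I(X;Y) = 0.0000 nats

Mutual information has multiple equivalent forms:
- I(X;Y) = H(X) - H(X|Y)
- I(X;Y) = H(Y) - H(Y|X)
- I(X;Y) = H(X) + H(Y) - H(X,Y)

Computing all quantities:
H(X) = 0.6931, H(Y) = 0.6931, H(X,Y) = 1.3863
H(X|Y) = 0.6931, H(Y|X) = 0.6931

Verification:
H(X) - H(X|Y) = 0.6931 - 0.6931 = 0.0000
H(Y) - H(Y|X) = 0.6931 - 0.6931 = 0.0000
H(X) + H(Y) - H(X,Y) = 0.6931 + 0.6931 - 1.3863 = 0.0000

All forms give I(X;Y) = 0.0000 nats. ✓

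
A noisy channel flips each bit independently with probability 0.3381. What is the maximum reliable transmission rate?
0.0770 bits

For a binary symmetric channel (BSC) with error probability p:
Capacity C = 1 - H(p) bits per symbol

where H(p) = -p log₂(p) - (1-p) log₂(1-p) is the binary entropy function.

H(0.3381) = 0.9230 bits
C = 1 - 0.9230 = 0.0770 bits per symbol

This means we can reliably transmit up to 0.0770 bits of information per channel use.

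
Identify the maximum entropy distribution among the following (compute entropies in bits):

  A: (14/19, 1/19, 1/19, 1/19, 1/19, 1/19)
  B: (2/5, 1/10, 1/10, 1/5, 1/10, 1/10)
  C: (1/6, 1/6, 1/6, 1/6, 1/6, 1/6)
C

For a discrete distribution over n outcomes, entropy is maximized by the uniform distribution.

Computing entropies:
H(A) = 1.4425 bits
H(B) = 2.3219 bits
H(C) = 2.5850 bits

The uniform distribution (where all probabilities equal 1/6) achieves the maximum entropy of log_2(6) = 2.5850 bits.

Distribution C has the highest entropy.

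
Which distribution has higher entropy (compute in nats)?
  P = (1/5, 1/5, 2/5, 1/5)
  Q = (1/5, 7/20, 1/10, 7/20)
P

Computing entropies in nats:
H(P) = 1.3322
H(Q) = 1.2870

Distribution P has higher entropy.

Intuition: The distribution closer to uniform (more spread out) has higher entropy.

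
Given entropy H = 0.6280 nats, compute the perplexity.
1.8739

Perplexity is e^H (or exp(H) for natural log).

H = 0.6280 nats
Perplexity = e^0.6280 = 1.8739

Interpretation: The model's uncertainty is equivalent to choosing uniformly among 1.9 options.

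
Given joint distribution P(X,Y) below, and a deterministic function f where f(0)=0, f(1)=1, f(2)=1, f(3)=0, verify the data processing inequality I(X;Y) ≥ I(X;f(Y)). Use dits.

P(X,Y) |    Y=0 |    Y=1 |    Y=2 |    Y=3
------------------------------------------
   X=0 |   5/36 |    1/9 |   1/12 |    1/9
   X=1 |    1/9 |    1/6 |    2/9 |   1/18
I(X;Y) = 0.0187, I(X;f(Y)) = 0.0153, inequality holds: 0.0187 ≥ 0.0153

Data Processing Inequality: For any Markov chain X → Y → Z, we have I(X;Y) ≥ I(X;Z).

Here Z = f(Y) is a deterministic function of Y, forming X → Y → Z.

Original I(X;Y) = 0.0187 dits

After applying f:
P(X,Z) where Z=f(Y):
- P(X,Z=0) = P(X,Y=0) + P(X,Y=3)
- P(X,Z=1) = P(X,Y=1) + P(X,Y=2)

I(X;Z) = I(X;f(Y)) = 0.0153 dits

Verification: 0.0187 ≥ 0.0153 ✓

Information cannot be created by processing; the function f can only lose information about X.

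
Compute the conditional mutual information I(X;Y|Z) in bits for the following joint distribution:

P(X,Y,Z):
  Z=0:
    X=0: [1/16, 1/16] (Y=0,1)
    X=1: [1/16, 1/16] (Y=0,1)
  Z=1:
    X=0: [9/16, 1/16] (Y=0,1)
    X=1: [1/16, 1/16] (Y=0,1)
0.0694 bits

Conditional mutual information: I(X;Y|Z) = H(X|Z) + H(Y|Z) - H(X,Y|Z)

H(Z) = 0.8113
H(X,Z) = 1.5488 → H(X|Z) = 0.7375
H(Y,Z) = 1.5488 → H(Y|Z) = 0.7375
H(X,Y,Z) = 2.2169 → H(X,Y|Z) = 1.4056

I(X;Y|Z) = 0.7375 + 0.7375 - 1.4056 = 0.0694 bits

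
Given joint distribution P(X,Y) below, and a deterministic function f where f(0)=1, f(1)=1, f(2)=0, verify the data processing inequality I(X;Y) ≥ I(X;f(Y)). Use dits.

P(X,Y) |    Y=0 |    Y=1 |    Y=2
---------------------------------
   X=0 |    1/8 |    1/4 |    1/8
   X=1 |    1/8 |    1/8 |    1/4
I(X;Y) = 0.0184, I(X;f(Y)) = 0.0147, inequality holds: 0.0184 ≥ 0.0147

Data Processing Inequality: For any Markov chain X → Y → Z, we have I(X;Y) ≥ I(X;Z).

Here Z = f(Y) is a deterministic function of Y, forming X → Y → Z.

Original I(X;Y) = 0.0184 dits

After applying f:
P(X,Z) where Z=f(Y):
- P(X,Z=0) = P(X,Y=2)
- P(X,Z=1) = P(X,Y=0) + P(X,Y=1)

I(X;Z) = I(X;f(Y)) = 0.0147 dits

Verification: 0.0184 ≥ 0.0147 ✓

Information cannot be created by processing; the function f can only lose information about X.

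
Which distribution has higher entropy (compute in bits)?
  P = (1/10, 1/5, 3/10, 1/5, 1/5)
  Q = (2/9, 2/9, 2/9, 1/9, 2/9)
Q

Computing entropies in bits:
H(P) = 2.2464
H(Q) = 2.2810

Distribution Q has higher entropy.

Intuition: The distribution closer to uniform (more spread out) has higher entropy.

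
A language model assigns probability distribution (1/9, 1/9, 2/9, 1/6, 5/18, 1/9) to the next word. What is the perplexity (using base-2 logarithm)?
5.5906

Perplexity is 2^H (or exp(H) for natural log).

First, H = -Σ p log p = 2.4830 bits
Perplexity = 2^2.4830 = 5.5906

Interpretation: The model's uncertainty is equivalent to choosing uniformly among 5.6 options.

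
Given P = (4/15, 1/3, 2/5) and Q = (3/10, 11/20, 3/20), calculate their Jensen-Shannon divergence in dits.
0.0188 dits

Jensen-Shannon divergence is:
JSD(P||Q) = 0.5 × D_KL(P||M) + 0.5 × D_KL(Q||M)
where M = 0.5 × (P + Q) is the mixture distribution.

M = 0.5 × (4/15, 1/3, 2/5) + 0.5 × (3/10, 11/20, 3/20) = (0.283333, 0.441667, 11/40)

D_KL(P||M) = 0.0173 dits
D_KL(Q||M) = 0.0204 dits

JSD(P||Q) = 0.5 × 0.0173 + 0.5 × 0.0204 = 0.0188 dits

Unlike KL divergence, JSD is symmetric and bounded: 0 ≤ JSD ≤ log(2).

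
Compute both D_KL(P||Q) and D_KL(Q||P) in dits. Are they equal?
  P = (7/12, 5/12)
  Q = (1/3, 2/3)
D_KL(P||Q) = 0.0567, D_KL(Q||P) = 0.0551

KL divergence is not symmetric: D_KL(P||Q) ≠ D_KL(Q||P) in general.

D_KL(P||Q) = 0.0567 dits
D_KL(Q||P) = 0.0551 dits

No, they are not equal!

This asymmetry is why KL divergence is not a true distance metric.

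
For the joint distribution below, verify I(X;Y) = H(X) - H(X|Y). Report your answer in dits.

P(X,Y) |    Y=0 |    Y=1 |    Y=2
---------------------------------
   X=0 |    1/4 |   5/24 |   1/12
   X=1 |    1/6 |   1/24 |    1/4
I(X;Y) = 0.0474 dits

Mutual information has multiple equivalent forms:
- I(X;Y) = H(X) - H(X|Y)
- I(X;Y) = H(Y) - H(Y|X)
- I(X;Y) = H(X) + H(Y) - H(X,Y)

Computing all quantities:
H(X) = 0.2995, H(Y) = 0.4680, H(X,Y) = 0.7201
H(X|Y) = 0.2521, H(Y|X) = 0.4206

Verification:
H(X) - H(X|Y) = 0.2995 - 0.2521 = 0.0474
H(Y) - H(Y|X) = 0.4680 - 0.4206 = 0.0474
H(X) + H(Y) - H(X,Y) = 0.2995 + 0.4680 - 0.7201 = 0.0474

All forms give I(X;Y) = 0.0474 dits. ✓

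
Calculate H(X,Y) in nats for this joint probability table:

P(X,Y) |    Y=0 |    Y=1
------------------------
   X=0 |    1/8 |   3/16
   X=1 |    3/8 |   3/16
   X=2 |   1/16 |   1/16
1.6021 nats

Joint entropy is H(X,Y) = -Σ_{x,y} p(x,y) log p(x,y).

Summing over all non-zero entries:
H(X,Y) = -[1/8·log_e(1/8) + 3/16·log_e(3/16) + 3/8·log_e(3/8) + 3/16·log_e(3/16) + 1/16·log_e(1/16) + 1/16·log_e(1/16)]
H(X,Y) = 1.6021 nats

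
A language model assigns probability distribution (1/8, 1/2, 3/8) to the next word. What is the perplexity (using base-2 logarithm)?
2.6494

Perplexity is 2^H (or exp(H) for natural log).

First, H = -Σ p log p = 1.4056 bits
Perplexity = 2^1.4056 = 2.6494

Interpretation: The model's uncertainty is equivalent to choosing uniformly among 2.6 options.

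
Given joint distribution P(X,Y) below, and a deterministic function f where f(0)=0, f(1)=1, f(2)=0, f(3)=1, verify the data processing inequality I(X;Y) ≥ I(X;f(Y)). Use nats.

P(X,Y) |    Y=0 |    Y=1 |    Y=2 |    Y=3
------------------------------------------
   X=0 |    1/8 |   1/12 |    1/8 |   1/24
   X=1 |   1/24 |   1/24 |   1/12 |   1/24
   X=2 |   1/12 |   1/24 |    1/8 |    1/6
I(X;Y) = 0.0556, I(X;f(Y)) = 0.0115, inequality holds: 0.0556 ≥ 0.0115

Data Processing Inequality: For any Markov chain X → Y → Z, we have I(X;Y) ≥ I(X;Z).

Here Z = f(Y) is a deterministic function of Y, forming X → Y → Z.

Original I(X;Y) = 0.0556 nats

After applying f:
P(X,Z) where Z=f(Y):
- P(X,Z=0) = P(X,Y=0) + P(X,Y=2)
- P(X,Z=1) = P(X,Y=1) + P(X,Y=3)

I(X;Z) = I(X;f(Y)) = 0.0115 nats

Verification: 0.0556 ≥ 0.0115 ✓

Information cannot be created by processing; the function f can only lose information about X.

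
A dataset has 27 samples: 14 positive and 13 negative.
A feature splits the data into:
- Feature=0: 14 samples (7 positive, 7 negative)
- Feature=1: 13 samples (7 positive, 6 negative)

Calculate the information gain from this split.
0.0011 bits

Information Gain = H(Y) - H(Y|Feature)

Before split:
P(positive) = 14/27 = 0.5185
H(Y) = 0.9990 bits

After split:
Feature=0: H = 1.0000 bits (weight = 14/27)
Feature=1: H = 0.9957 bits (weight = 13/27)
H(Y|Feature) = (14/27)×1.0000 + (13/27)×0.9957 = 0.9979 bits

Information Gain = 0.9990 - 0.9979 = 0.0011 bits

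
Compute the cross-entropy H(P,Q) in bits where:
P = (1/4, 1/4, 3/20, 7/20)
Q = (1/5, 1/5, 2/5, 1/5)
2.1719 bits

Cross-entropy: H(P,Q) = -Σ p(x) log q(x)

Alternatively: H(P,Q) = H(P) + D_KL(P||Q)
H(P) = 1.9406 bits
D_KL(P||Q) = 0.2313 bits

H(P,Q) = 1.9406 + 0.2313 = 2.1719 bits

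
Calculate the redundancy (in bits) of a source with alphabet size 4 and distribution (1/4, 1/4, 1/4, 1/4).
0.0000 bits

Redundancy measures how far a source is from maximum entropy:
R = H_max - H(X)

Maximum entropy for 4 symbols: H_max = log_2(4) = 2.0000 bits
Actual entropy: H(X) = 2.0000 bits
Redundancy: R = 2.0000 - 2.0000 = 0.0000 bits

This redundancy represents potential for compression: the source could be compressed by 0.0000 bits per symbol.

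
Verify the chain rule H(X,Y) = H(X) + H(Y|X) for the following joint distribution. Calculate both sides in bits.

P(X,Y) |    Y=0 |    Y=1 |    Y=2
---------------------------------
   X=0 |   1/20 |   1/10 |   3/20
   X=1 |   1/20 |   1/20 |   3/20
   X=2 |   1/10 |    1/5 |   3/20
H(X,Y) = 3.0087, H(X) = 1.5395, H(Y|X) = 1.4692 (all in bits)

Chain rule: H(X,Y) = H(X) + H(Y|X)

Left side — joint entropy directly:
H(X,Y) = -Σ p(x,y) log p(x,y) = 3.0087 bits

Right side — compute H(Y|X) from the conditional distributions:
P(X) = (3/10, 1/4, 9/20), so H(X) = 1.5395 bits
H(Y|X) = Σ_x P(X=x) · H(Y|X=x):
  P(Y|X=0) = (1/6, 1/3, 1/2), H(Y|X=0) = 1.4591, weight P(X=0) = 3/10
  P(Y|X=1) = (1/5, 1/5, 3/5), H(Y|X=1) = 1.3710, weight P(X=1) = 1/4
  P(Y|X=2) = (2/9, 4/9, 1/3), H(Y|X=2) = 1.5305, weight P(X=2) = 9/20
H(Y|X) = 1.4692 bits

H(X) + H(Y|X) = 1.5395 + 1.4692 = 3.0087 bits

Both sides equal 3.0087 bits. ✓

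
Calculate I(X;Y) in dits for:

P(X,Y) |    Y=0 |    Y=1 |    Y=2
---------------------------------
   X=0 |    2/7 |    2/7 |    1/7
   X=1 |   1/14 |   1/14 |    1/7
0.0186 dits

Mutual information: I(X;Y) = H(X) + H(Y) - H(X,Y)

Marginals:
P(X) = (5/7, 2/7), H(X) = 0.2598 dits
P(Y) = (5/14, 5/14, 2/7), H(Y) = 0.4748 dits

Joint entropy: H(X,Y) = 0.7161 dits

I(X;Y) = 0.2598 + 0.4748 - 0.7161 = 0.0186 dits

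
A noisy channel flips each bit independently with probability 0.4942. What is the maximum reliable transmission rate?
0.0001 bits

For a binary symmetric channel (BSC) with error probability p:
Capacity C = 1 - H(p) bits per symbol

where H(p) = -p log₂(p) - (1-p) log₂(1-p) is the binary entropy function.

H(0.4942) = 0.9999 bits
C = 1 - 0.9999 = 0.0001 bits per symbol

This means we can reliably transmit up to 0.0001 bits of information per channel use.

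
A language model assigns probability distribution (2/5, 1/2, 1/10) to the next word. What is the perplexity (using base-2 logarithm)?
2.5686

Perplexity is 2^H (or exp(H) for natural log).

First, H = -Σ p log p = 1.3610 bits
Perplexity = 2^1.3610 = 2.5686

Interpretation: The model's uncertainty is equivalent to choosing uniformly among 2.6 options.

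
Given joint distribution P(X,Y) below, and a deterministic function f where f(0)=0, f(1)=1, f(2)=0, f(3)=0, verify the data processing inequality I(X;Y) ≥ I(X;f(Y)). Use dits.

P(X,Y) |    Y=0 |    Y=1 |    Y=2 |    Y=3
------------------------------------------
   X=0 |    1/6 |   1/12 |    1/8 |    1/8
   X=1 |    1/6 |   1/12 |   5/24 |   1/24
I(X;Y) = 0.0140, I(X;f(Y)) = 0.0000, inequality holds: 0.0140 ≥ 0.0000

Data Processing Inequality: For any Markov chain X → Y → Z, we have I(X;Y) ≥ I(X;Z).

Here Z = f(Y) is a deterministic function of Y, forming X → Y → Z.

Original I(X;Y) = 0.0140 dits

After applying f:
P(X,Z) where Z=f(Y):
- P(X,Z=0) = P(X,Y=0) + P(X,Y=2) + P(X,Y=3)
- P(X,Z=1) = P(X,Y=1)

I(X;Z) = I(X;f(Y)) = 0.0000 dits

Verification: 0.0140 ≥ 0.0000 ✓

Information cannot be created by processing; the function f can only lose information about X.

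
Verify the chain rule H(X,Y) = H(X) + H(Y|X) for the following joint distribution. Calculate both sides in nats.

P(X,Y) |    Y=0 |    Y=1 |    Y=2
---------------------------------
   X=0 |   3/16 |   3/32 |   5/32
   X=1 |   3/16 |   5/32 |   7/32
H(X,Y) = 1.7622, H(X) = 0.6853, H(Y|X) = 1.0769 (all in nats)

Chain rule: H(X,Y) = H(X) + H(Y|X)

Left side — joint entropy directly:
H(X,Y) = -Σ p(x,y) log p(x,y) = 1.7622 nats

Right side — compute H(Y|X) from the conditional distributions:
P(X) = (7/16, 9/16), so H(X) = 0.6853 nats
H(Y|X) = Σ_x P(X=x) · H(Y|X=x):
  P(Y|X=0) = (3/7, 3/14, 5/14), H(Y|X=0) = 1.0609, weight P(X=0) = 7/16
  P(Y|X=1) = (1/3, 5/18, 7/18), H(Y|X=1) = 1.0893, weight P(X=1) = 9/16
H(Y|X) = 1.0769 nats

H(X) + H(Y|X) = 0.6853 + 1.0769 = 1.7622 nats

Both sides equal 1.7622 nats. ✓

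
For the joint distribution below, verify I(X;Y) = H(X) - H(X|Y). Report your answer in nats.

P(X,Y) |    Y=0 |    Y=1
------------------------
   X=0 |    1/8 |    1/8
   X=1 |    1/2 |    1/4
I(X;Y) = 0.0109 nats

Mutual information has multiple equivalent forms:
- I(X;Y) = H(X) - H(X|Y)
- I(X;Y) = H(Y) - H(Y|X)
- I(X;Y) = H(X) + H(Y) - H(X,Y)

Computing all quantities:
H(X) = 0.5623, H(Y) = 0.6616, H(X,Y) = 1.2130
H(X|Y) = 0.5514, H(Y|X) = 0.6507

Verification:
H(X) - H(X|Y) = 0.5623 - 0.5514 = 0.0109
H(Y) - H(Y|X) = 0.6616 - 0.6507 = 0.0109
H(X) + H(Y) - H(X,Y) = 0.5623 + 0.6616 - 1.2130 = 0.0109

All forms give I(X;Y) = 0.0109 nats. ✓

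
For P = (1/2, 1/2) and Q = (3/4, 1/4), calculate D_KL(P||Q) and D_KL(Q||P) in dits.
D_KL(P||Q) = 0.0625, D_KL(Q||P) = 0.0568

KL divergence is not symmetric: D_KL(P||Q) ≠ D_KL(Q||P) in general.

D_KL(P||Q) = 0.0625 dits
D_KL(Q||P) = 0.0568 dits

No, they are not equal!

This asymmetry is why KL divergence is not a true distance metric.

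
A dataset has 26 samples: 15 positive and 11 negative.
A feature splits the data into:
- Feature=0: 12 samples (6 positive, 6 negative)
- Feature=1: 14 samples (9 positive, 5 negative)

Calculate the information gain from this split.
0.0150 bits

Information Gain = H(Y) - H(Y|Feature)

Before split:
P(positive) = 15/26 = 0.5769
H(Y) = 0.9829 bits

After split:
Feature=0: H = 1.0000 bits (weight = 12/26)
Feature=1: H = 0.9403 bits (weight = 14/26)
H(Y|Feature) = (12/26)×1.0000 + (14/26)×0.9403 = 0.9678 bits

Information Gain = 0.9829 - 0.9678 = 0.0150 bits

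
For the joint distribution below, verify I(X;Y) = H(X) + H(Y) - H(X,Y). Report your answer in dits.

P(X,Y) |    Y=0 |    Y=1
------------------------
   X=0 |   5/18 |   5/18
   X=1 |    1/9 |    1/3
I(X;Y) = 0.0144 dits

Mutual information has multiple equivalent forms:
- I(X;Y) = H(X) - H(X|Y)
- I(X;Y) = H(Y) - H(Y|X)
- I(X;Y) = H(X) + H(Y) - H(X,Y)

Computing all quantities:
H(X) = 0.2983, H(Y) = 0.2902, H(X,Y) = 0.5741
H(X|Y) = 0.2839, H(Y|X) = 0.2758

Verification:
H(X) - H(X|Y) = 0.2983 - 0.2839 = 0.0144
H(Y) - H(Y|X) = 0.2902 - 0.2758 = 0.0144
H(X) + H(Y) - H(X,Y) = 0.2983 + 0.2902 - 0.5741 = 0.0144

All forms give I(X;Y) = 0.0144 dits. ✓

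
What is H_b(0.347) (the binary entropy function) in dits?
0.2804 dits

The binary entropy function is:
H(p) = -p log(p) - (1-p) log(1-p)

H(0.347) = -0.347 × log_10(0.347) - 0.653 × log_10(0.653)
H(0.347) = 0.2804 dits

Note: Binary entropy is maximized at p=0.5 (H=1 bit) and minimized at p=0 or p=1 (H=0).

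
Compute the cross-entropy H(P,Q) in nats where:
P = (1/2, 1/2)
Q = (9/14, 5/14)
0.7357 nats

Cross-entropy: H(P,Q) = -Σ p(x) log q(x)

Alternatively: H(P,Q) = H(P) + D_KL(P||Q)
H(P) = 0.6931 nats
D_KL(P||Q) = 0.0426 nats

H(P,Q) = 0.6931 + 0.0426 = 0.7357 nats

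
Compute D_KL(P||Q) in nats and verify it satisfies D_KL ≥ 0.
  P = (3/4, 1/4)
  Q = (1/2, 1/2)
0.1308 nats

KL divergence satisfies the Gibbs inequality: D_KL(P||Q) ≥ 0 for all distributions P, Q.

D_KL(P||Q) = Σ p(x) log(p(x)/q(x))
Term by term:
  x=0: 3/4 × log_e[(3/4)/(1/2)] = 0.3041
  x=1: 1/4 × log_e[(1/4)/(1/2)] = -0.1733
D_KL(P||Q) = 0.1308 nats

D_KL(P||Q) = 0.1308 ≥ 0 ✓

This non-negativity is a fundamental property: relative entropy cannot be negative because it measures how different Q is from P.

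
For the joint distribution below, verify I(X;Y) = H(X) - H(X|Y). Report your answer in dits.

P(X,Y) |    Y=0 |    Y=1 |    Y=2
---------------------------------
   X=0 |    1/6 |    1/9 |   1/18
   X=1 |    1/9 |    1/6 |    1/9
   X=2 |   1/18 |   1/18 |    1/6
I(X;Y) = 0.0338 dits

Mutual information has multiple equivalent forms:
- I(X;Y) = H(X) - H(X|Y)
- I(X;Y) = H(Y) - H(Y|X)
- I(X;Y) = H(X) + H(Y) - H(X,Y)

Computing all quantities:
H(X) = 0.4731, H(Y) = 0.4771, H(X,Y) = 0.9164
H(X|Y) = 0.4392, H(Y|X) = 0.4433

Verification:
H(X) - H(X|Y) = 0.4731 - 0.4392 = 0.0338
H(Y) - H(Y|X) = 0.4771 - 0.4433 = 0.0338
H(X) + H(Y) - H(X,Y) = 0.4731 + 0.4771 - 0.9164 = 0.0338

All forms give I(X;Y) = 0.0338 dits. ✓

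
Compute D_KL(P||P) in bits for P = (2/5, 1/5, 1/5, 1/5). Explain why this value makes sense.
0.0000 bits

KL divergence satisfies the Gibbs inequality: D_KL(P||Q) ≥ 0 for all distributions P, Q.

D_KL(P||Q) = Σ p(x) log(p(x)/q(x))
Each term is p(x) × log_2(p(x)/p(x)) = p(x) × log_2(1) = 0, so the sum is 0.
D_KL(P||Q) = 0.0000 bits

When P = Q, the KL divergence is exactly 0, as there is no 'divergence' between identical distributions.

This non-negativity is a fundamental property: relative entropy cannot be negative because it measures how different Q is from P.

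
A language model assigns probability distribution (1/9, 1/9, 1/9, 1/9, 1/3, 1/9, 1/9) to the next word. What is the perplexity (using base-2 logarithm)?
6.2403

Perplexity is 2^H (or exp(H) for natural log).

First, H = -Σ p log p = 2.6416 bits
Perplexity = 2^2.6416 = 6.2403

Interpretation: The model's uncertainty is equivalent to choosing uniformly among 6.2 options.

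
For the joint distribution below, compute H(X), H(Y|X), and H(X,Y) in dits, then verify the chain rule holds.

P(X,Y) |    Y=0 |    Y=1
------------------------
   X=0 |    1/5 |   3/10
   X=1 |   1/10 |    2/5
H(X,Y) = 0.5558, H(X) = 0.3010, H(Y|X) = 0.2548 (all in dits)

Chain rule: H(X,Y) = H(X) + H(Y|X)

Left side — joint entropy directly:
H(X,Y) = -Σ p(x,y) log p(x,y) = 0.5558 dits

Right side — compute H(Y|X) from the conditional distributions:
P(X) = (1/2, 1/2), so H(X) = 0.3010 dits
H(Y|X) = Σ_x P(X=x) · H(Y|X=x):
  P(Y|X=0) = (2/5, 3/5), H(Y|X=0) = 0.2923, weight P(X=0) = 1/2
  P(Y|X=1) = (1/5, 4/5), H(Y|X=1) = 0.2173, weight P(X=1) = 1/2
H(Y|X) = 0.2548 dits

H(X) + H(Y|X) = 0.3010 + 0.2548 = 0.5558 dits

Both sides equal 0.5558 dits. ✓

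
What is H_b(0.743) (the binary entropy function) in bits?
0.8222 bits

The binary entropy function is:
H(p) = -p log(p) - (1-p) log(1-p)

H(0.743) = -0.743 × log_2(0.743) - 0.257 × log_2(0.257)
H(0.743) = 0.8222 bits

Note: Binary entropy is maximized at p=0.5 (H=1 bit) and minimized at p=0 or p=1 (H=0).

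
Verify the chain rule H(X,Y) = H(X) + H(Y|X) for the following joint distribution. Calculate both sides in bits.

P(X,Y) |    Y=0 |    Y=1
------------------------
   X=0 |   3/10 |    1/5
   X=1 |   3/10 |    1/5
H(X,Y) = 1.9710, H(X) = 1.0000, H(Y|X) = 0.9710 (all in bits)

Chain rule: H(X,Y) = H(X) + H(Y|X)

Left side — joint entropy directly:
H(X,Y) = -Σ p(x,y) log p(x,y) = 1.9710 bits

Right side — compute H(Y|X) from the conditional distributions:
P(X) = (1/2, 1/2), so H(X) = 1.0000 bits
H(Y|X) = Σ_x P(X=x) · H(Y|X=x):
  P(Y|X=0) = (3/5, 2/5), H(Y|X=0) = 0.9710, weight P(X=0) = 1/2
  P(Y|X=1) = (3/5, 2/5), H(Y|X=1) = 0.9710, weight P(X=1) = 1/2
H(Y|X) = 0.9710 bits

H(X) + H(Y|X) = 1.0000 + 0.9710 = 1.9710 bits

Both sides equal 1.9710 bits. ✓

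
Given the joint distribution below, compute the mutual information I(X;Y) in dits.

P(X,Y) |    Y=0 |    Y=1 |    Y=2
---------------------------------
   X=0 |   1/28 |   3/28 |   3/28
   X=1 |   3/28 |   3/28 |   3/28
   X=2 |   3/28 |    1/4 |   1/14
0.0197 dits

Mutual information: I(X;Y) = H(X) + H(Y) - H(X,Y)

Marginals:
P(X) = (1/4, 9/28, 3/7), H(X) = 0.4667 dits
P(Y) = (1/4, 13/28, 2/7), H(Y) = 0.4607 dits

Joint entropy: H(X,Y) = 0.9077 dits

I(X;Y) = 0.4667 + 0.4607 - 0.9077 = 0.0197 dits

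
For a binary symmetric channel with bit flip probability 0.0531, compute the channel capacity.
0.7006 bits

For a binary symmetric channel (BSC) with error probability p:
Capacity C = 1 - H(p) bits per symbol

where H(p) = -p log₂(p) - (1-p) log₂(1-p) is the binary entropy function.

H(0.0531) = 0.2994 bits
C = 1 - 0.2994 = 0.7006 bits per symbol

This means we can reliably transmit up to 0.7006 bits of information per channel use.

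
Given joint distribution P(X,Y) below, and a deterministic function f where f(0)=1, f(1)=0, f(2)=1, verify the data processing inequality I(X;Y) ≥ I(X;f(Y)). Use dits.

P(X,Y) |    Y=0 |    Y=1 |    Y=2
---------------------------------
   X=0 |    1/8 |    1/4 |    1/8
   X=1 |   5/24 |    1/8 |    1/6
I(X;Y) = 0.0151, I(X;f(Y)) = 0.0147, inequality holds: 0.0151 ≥ 0.0147

Data Processing Inequality: For any Markov chain X → Y → Z, we have I(X;Y) ≥ I(X;Z).

Here Z = f(Y) is a deterministic function of Y, forming X → Y → Z.

Original I(X;Y) = 0.0151 dits

After applying f:
P(X,Z) where Z=f(Y):
- P(X,Z=0) = P(X,Y=1)
- P(X,Z=1) = P(X,Y=0) + P(X,Y=2)

I(X;Z) = I(X;f(Y)) = 0.0147 dits

Verification: 0.0151 ≥ 0.0147 ✓

Information cannot be created by processing; the function f can only lose information about X.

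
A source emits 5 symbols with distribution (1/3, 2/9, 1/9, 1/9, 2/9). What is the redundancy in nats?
0.0865 nats

Redundancy measures how far a source is from maximum entropy:
R = H_max - H(X)

Maximum entropy for 5 symbols: H_max = log_e(5) = 1.6094 nats
Actual entropy: H(X) = 1.5230 nats
Redundancy: R = 1.6094 - 1.5230 = 0.0865 nats

This redundancy represents potential for compression: the source could be compressed by 0.0865 nats per symbol.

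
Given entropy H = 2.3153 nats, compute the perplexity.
10.1280

Perplexity is e^H (or exp(H) for natural log).

H = 2.3153 nats
Perplexity = e^2.3153 = 10.1280

Interpretation: The model's uncertainty is equivalent to choosing uniformly among 10.1 options.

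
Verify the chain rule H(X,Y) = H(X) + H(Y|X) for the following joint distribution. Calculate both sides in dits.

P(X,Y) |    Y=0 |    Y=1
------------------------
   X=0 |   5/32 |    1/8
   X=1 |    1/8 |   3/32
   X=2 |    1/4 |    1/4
H(X,Y) = 0.7491, H(X) = 0.4498, H(Y|X) = 0.2993 (all in dits)

Chain rule: H(X,Y) = H(X) + H(Y|X)

Left side — joint entropy directly:
H(X,Y) = -Σ p(x,y) log p(x,y) = 0.7491 dits

Right side — compute H(Y|X) from the conditional distributions:
P(X) = (9/32, 7/32, 1/2), so H(X) = 0.4498 dits
H(Y|X) = Σ_x P(X=x) · H(Y|X=x):
  P(Y|X=0) = (5/9, 4/9), H(Y|X=0) = 0.2983, weight P(X=0) = 9/32
  P(Y|X=1) = (4/7, 3/7), H(Y|X=1) = 0.2966, weight P(X=1) = 7/32
  P(Y|X=2) = (1/2, 1/2), H(Y|X=2) = 0.3010, weight P(X=2) = 1/2
H(Y|X) = 0.2993 dits

H(X) + H(Y|X) = 0.4498 + 0.2993 = 0.7491 dits

Both sides equal 0.7491 dits. ✓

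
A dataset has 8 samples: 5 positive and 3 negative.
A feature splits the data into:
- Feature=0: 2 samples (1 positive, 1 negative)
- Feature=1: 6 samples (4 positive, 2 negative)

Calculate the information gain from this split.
0.0157 bits

Information Gain = H(Y) - H(Y|Feature)

Before split:
P(positive) = 5/8 = 0.6250
H(Y) = 0.9544 bits

After split:
Feature=0: H = 1.0000 bits (weight = 2/8)
Feature=1: H = 0.9183 bits (weight = 6/8)
H(Y|Feature) = (2/8)×1.0000 + (6/8)×0.9183 = 0.9387 bits

Information Gain = 0.9544 - 0.9387 = 0.0157 bits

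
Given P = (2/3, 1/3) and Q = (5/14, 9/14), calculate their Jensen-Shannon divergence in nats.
0.0487 nats

Jensen-Shannon divergence is:
JSD(P||Q) = 0.5 × D_KL(P||M) + 0.5 × D_KL(Q||M)
where M = 0.5 × (P + Q) is the mixture distribution.

M = 0.5 × (2/3, 1/3) + 0.5 × (5/14, 9/14) = (0.511905, 0.488095)

D_KL(P||M) = 0.0490 nats
D_KL(Q||M) = 0.0485 nats

JSD(P||Q) = 0.5 × 0.0490 + 0.5 × 0.0485 = 0.0487 nats

Unlike KL divergence, JSD is symmetric and bounded: 0 ≤ JSD ≤ log(2).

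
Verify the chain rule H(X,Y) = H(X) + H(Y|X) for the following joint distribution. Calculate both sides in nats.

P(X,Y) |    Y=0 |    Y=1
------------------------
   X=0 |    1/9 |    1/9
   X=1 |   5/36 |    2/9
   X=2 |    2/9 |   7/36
H(X,Y) = 1.7494, H(X) = 1.0668, H(Y|X) = 0.6825 (all in nats)

Chain rule: H(X,Y) = H(X) + H(Y|X)

Left side — joint entropy directly:
H(X,Y) = -Σ p(x,y) log p(x,y) = 1.7494 nats

Right side — compute H(Y|X) from the conditional distributions:
P(X) = (2/9, 13/36, 5/12), so H(X) = 1.0668 nats
H(Y|X) = Σ_x P(X=x) · H(Y|X=x):
  P(Y|X=0) = (1/2, 1/2), H(Y|X=0) = 0.6931, weight P(X=0) = 2/9
  P(Y|X=1) = (5/13, 8/13), H(Y|X=1) = 0.6663, weight P(X=1) = 13/36
  P(Y|X=2) = (8/15, 7/15), H(Y|X=2) = 0.6909, weight P(X=2) = 5/12
H(Y|X) = 0.6825 nats

H(X) + H(Y|X) = 1.0668 + 0.6825 = 1.7494 nats

Both sides equal 1.7494 nats. ✓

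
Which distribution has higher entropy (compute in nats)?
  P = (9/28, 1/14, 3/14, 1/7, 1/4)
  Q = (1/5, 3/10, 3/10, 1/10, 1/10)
P

Computing entropies in nats:
H(P) = 1.5080
H(Q) = 1.5048

Distribution P has higher entropy.

Intuition: The distribution closer to uniform (more spread out) has higher entropy.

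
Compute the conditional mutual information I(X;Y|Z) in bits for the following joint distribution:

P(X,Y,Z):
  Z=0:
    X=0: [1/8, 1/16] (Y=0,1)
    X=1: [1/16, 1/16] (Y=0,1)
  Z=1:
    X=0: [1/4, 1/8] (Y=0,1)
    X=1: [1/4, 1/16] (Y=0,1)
0.0175 bits

Conditional mutual information: I(X;Y|Z) = H(X|Z) + H(Y|Z) - H(X,Y|Z)

H(Z) = 0.8960
H(X,Z) = 1.8829 → H(X|Z) = 0.9868
H(Y,Z) = 1.7806 → H(Y|Z) = 0.8846
H(X,Y,Z) = 2.7500 → H(X,Y|Z) = 1.8540

I(X;Y|Z) = 0.9868 + 0.8846 - 1.8540 = 0.0175 bits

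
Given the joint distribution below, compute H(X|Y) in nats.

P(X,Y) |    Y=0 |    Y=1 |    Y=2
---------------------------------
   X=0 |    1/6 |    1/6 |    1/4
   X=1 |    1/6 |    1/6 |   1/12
0.6495 nats

Using the chain rule: H(X|Y) = H(X,Y) - H(Y)

First, compute H(X,Y) = 1.7482 nats

Marginal P(Y) = (1/3, 1/3, 1/3)
H(Y) = 1.0986 nats

H(X|Y) = H(X,Y) - H(Y) = 1.7482 - 1.0986 = 0.6495 nats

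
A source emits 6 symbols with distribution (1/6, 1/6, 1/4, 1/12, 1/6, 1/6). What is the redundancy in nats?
0.0436 nats

Redundancy measures how far a source is from maximum entropy:
R = H_max - H(X)

Maximum entropy for 6 symbols: H_max = log_e(6) = 1.7918 nats
Actual entropy: H(X) = 1.7482 nats
Redundancy: R = 1.7918 - 1.7482 = 0.0436 nats

This redundancy represents potential for compression: the source could be compressed by 0.0436 nats per symbol.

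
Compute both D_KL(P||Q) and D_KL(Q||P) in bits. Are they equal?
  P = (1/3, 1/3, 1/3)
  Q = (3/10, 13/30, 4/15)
D_KL(P||Q) = 0.0318, D_KL(Q||P) = 0.0326

KL divergence is not symmetric: D_KL(P||Q) ≠ D_KL(Q||P) in general.

D_KL(P||Q) = 0.0318 bits
D_KL(Q||P) = 0.0326 bits

No, they are not equal!

This asymmetry is why KL divergence is not a true distance metric.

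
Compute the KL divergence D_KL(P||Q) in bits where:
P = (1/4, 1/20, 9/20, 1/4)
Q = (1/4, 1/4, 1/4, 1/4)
0.2655 bits

KL divergence: D_KL(P||Q) = Σ p(x) log(p(x)/q(x))

Computing term by term:
  x=0: 1/4 × log_2[(1/4)/(1/4)] = 1/4 × 0.0000 = 0.0000
  x=1: 1/20 × log_2[(1/20)/(1/4)] = 1/20 × -2.3219 = -0.1161
  x=2: 9/20 × log_2[(9/20)/(1/4)] = 9/20 × 0.8480 = 0.3816
  x=3: 1/4 × log_2[(1/4)/(1/4)] = 1/4 × 0.0000 = 0.0000

D_KL(P||Q) = 0.2655 bits

Note: KL divergence is always non-negative and equals 0 iff P = Q.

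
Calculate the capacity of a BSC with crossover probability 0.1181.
0.4761 bits

For a binary symmetric channel (BSC) with error probability p:
Capacity C = 1 - H(p) bits per symbol

where H(p) = -p log₂(p) - (1-p) log₂(1-p) is the binary entropy function.

H(0.1181) = 0.5239 bits
C = 1 - 0.5239 = 0.4761 bits per symbol

This means we can reliably transmit up to 0.4761 bits of information per channel use.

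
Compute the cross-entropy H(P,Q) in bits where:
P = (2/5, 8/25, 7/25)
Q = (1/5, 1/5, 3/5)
1.8781 bits

Cross-entropy: H(P,Q) = -Σ p(x) log q(x)

Alternatively: H(P,Q) = H(P) + D_KL(P||Q)
H(P) = 1.5690 bits
D_KL(P||Q) = 0.3091 bits

H(P,Q) = 1.5690 + 0.3091 = 1.8781 bits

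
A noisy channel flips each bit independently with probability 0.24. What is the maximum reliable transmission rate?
0.2050 bits

For a binary symmetric channel (BSC) with error probability p:
Capacity C = 1 - H(p) bits per symbol

where H(p) = -p log₂(p) - (1-p) log₂(1-p) is the binary entropy function.

H(0.24) = 0.7950 bits
C = 1 - 0.7950 = 0.2050 bits per symbol

This means we can reliably transmit up to 0.2050 bits of information per channel use.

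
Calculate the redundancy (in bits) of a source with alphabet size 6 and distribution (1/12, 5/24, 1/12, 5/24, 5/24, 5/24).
0.1016 bits

Redundancy measures how far a source is from maximum entropy:
R = H_max - H(X)

Maximum entropy for 6 symbols: H_max = log_2(6) = 2.5850 bits
Actual entropy: H(X) = 2.4834 bits
Redundancy: R = 2.5850 - 2.4834 = 0.1016 bits

This redundancy represents potential for compression: the source could be compressed by 0.1016 bits per symbol.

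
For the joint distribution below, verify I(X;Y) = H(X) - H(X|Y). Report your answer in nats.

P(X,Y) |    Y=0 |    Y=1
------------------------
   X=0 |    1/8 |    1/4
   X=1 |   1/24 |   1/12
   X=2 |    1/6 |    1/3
I(X;Y) = 0.0000 nats

Mutual information has multiple equivalent forms:
- I(X;Y) = H(X) - H(X|Y)
- I(X;Y) = H(Y) - H(Y|X)
- I(X;Y) = H(X) + H(Y) - H(X,Y)

Computing all quantities:
H(X) = 0.9743, H(Y) = 0.6365, H(X,Y) = 1.6108
H(X|Y) = 0.9743, H(Y|X) = 0.6365

Verification:
H(X) - H(X|Y) = 0.9743 - 0.9743 = 0.0000
H(Y) - H(Y|X) = 0.6365 - 0.6365 = 0.0000
H(X) + H(Y) - H(X,Y) = 0.9743 + 0.6365 - 1.6108 = 0.0000

All forms give I(X;Y) = 0.0000 nats. ✓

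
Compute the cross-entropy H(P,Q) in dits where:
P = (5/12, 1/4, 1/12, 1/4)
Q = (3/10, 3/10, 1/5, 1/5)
0.5816 dits

Cross-entropy: H(P,Q) = -Σ p(x) log q(x)

Alternatively: H(P,Q) = H(P) + D_KL(P||Q)
H(P) = 0.5494 dits
D_KL(P||Q) = 0.0322 dits

H(P,Q) = 0.5494 + 0.0322 = 0.5816 dits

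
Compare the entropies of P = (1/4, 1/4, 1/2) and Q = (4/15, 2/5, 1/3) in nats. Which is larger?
Q

Computing entropies in nats:
H(P) = 1.0397
H(Q) = 1.0852

Distribution Q has higher entropy.

Intuition: The distribution closer to uniform (more spread out) has higher entropy.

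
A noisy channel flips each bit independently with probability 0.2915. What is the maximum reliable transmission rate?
0.1293 bits

For a binary symmetric channel (BSC) with error probability p:
Capacity C = 1 - H(p) bits per symbol

where H(p) = -p log₂(p) - (1-p) log₂(1-p) is the binary entropy function.

H(0.2915) = 0.8707 bits
C = 1 - 0.8707 = 0.1293 bits per symbol

This means we can reliably transmit up to 0.1293 bits of information per channel use.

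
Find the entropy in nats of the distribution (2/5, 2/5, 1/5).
1.0549 nats

Shannon entropy is H(X) = -Σ p(x) log p(x).

For P = (2/5, 2/5, 1/5):
H = -2/5 × log_e(2/5) -2/5 × log_e(2/5) -1/5 × log_e(1/5)
H = 1.0549 nats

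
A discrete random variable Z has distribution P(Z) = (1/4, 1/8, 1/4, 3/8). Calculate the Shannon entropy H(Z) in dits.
0.5737 dits

Shannon entropy is H(X) = -Σ p(x) log p(x).

For P = (1/4, 1/8, 1/4, 3/8):
H = -1/4 × log_10(1/4) -1/8 × log_10(1/8) -1/4 × log_10(1/4) -3/8 × log_10(3/8)
H = 0.5737 dits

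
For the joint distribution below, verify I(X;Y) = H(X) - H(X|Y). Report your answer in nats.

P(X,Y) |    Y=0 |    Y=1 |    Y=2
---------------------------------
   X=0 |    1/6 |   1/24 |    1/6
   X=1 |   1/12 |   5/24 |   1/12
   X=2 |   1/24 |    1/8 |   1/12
I(X;Y) = 0.1055 nats

Mutual information has multiple equivalent forms:
- I(X;Y) = H(X) - H(X|Y)
- I(X;Y) = H(Y) - H(Y|X)
- I(X;Y) = H(X) + H(Y) - H(X,Y)

Computing all quantities:
H(X) = 1.0822, H(Y) = 1.0934, H(X,Y) = 2.0700
H(X|Y) = 0.9767, H(Y|X) = 0.9878

Verification:
H(X) - H(X|Y) = 1.0822 - 0.9767 = 0.1055
H(Y) - H(Y|X) = 1.0934 - 0.9878 = 0.1055
H(X) + H(Y) - H(X,Y) = 1.0822 + 1.0934 - 2.0700 = 0.1055

All forms give I(X;Y) = 0.1055 nats. ✓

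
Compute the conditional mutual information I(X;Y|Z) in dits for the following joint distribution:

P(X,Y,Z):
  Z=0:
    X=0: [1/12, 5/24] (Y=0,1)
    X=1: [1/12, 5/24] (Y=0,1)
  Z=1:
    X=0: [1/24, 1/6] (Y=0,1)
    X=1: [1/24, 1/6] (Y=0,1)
0.0000 dits

Conditional mutual information: I(X;Y|Z) = H(X|Z) + H(Y|Z) - H(X,Y|Z)

H(Z) = 0.2950
H(X,Z) = 0.5960 → H(X|Z) = 0.3010
H(Y,Z) = 0.5371 → H(Y|Z) = 0.2421
H(X,Y,Z) = 0.8381 → H(X,Y|Z) = 0.5431

I(X;Y|Z) = 0.3010 + 0.2421 - 0.5431 = 0.0000 dits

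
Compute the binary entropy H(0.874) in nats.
0.3787 nats

The binary entropy function is:
H(p) = -p log(p) - (1-p) log(1-p)

H(0.874) = -0.874 × log_e(0.874) - 0.126 × log_e(0.126)
H(0.874) = 0.3787 nats

Note: Binary entropy is maximized at p=0.5 (H=1 bit) and minimized at p=0 or p=1 (H=0).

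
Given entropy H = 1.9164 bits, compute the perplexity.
3.7748

Perplexity is 2^H (or exp(H) for natural log).

H = 1.9164 bits
Perplexity = 2^1.9164 = 3.7748

Interpretation: The model's uncertainty is equivalent to choosing uniformly among 3.8 options.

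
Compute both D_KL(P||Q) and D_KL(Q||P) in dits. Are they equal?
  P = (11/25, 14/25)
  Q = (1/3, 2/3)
D_KL(P||Q) = 0.0106, D_KL(Q||P) = 0.0103

KL divergence is not symmetric: D_KL(P||Q) ≠ D_KL(Q||P) in general.

D_KL(P||Q) = 0.0106 dits
D_KL(Q||P) = 0.0103 dits

No, they are not equal!

This asymmetry is why KL divergence is not a true distance metric.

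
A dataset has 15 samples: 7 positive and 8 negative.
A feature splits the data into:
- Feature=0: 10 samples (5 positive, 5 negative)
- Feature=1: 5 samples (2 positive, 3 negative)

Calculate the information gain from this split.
0.0065 bits

Information Gain = H(Y) - H(Y|Feature)

Before split:
P(positive) = 7/15 = 0.4667
H(Y) = 0.9968 bits

After split:
Feature=0: H = 1.0000 bits (weight = 10/15)
Feature=1: H = 0.9710 bits (weight = 5/15)
H(Y|Feature) = (10/15)×1.0000 + (5/15)×0.9710 = 0.9903 bits

Information Gain = 0.9968 - 0.9903 = 0.0065 bits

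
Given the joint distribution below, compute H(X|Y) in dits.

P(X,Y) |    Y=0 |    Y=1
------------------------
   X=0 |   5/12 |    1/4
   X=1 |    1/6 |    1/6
0.2734 dits

Using the chain rule: H(X|Y) = H(X,Y) - H(Y)

First, compute H(X,Y) = 0.5683 dits

Marginal P(Y) = (7/12, 5/12)
H(Y) = 0.2950 dits

H(X|Y) = H(X,Y) - H(Y) = 0.5683 - 0.2950 = 0.2734 dits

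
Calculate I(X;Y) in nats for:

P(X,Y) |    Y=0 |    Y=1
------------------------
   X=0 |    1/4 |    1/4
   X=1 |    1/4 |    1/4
0.0000 nats

Mutual information: I(X;Y) = H(X) + H(Y) - H(X,Y)

Marginals:
P(X) = (1/2, 1/2), H(X) = 0.6931 nats
P(Y) = (1/2, 1/2), H(Y) = 0.6931 nats

Joint entropy: H(X,Y) = 1.3863 nats

I(X;Y) = 0.6931 + 0.6931 - 1.3863 = 0.0000 nats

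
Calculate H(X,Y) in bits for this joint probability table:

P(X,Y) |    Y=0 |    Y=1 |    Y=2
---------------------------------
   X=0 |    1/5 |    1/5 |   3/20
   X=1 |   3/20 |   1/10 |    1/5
2.5464 bits

Joint entropy is H(X,Y) = -Σ_{x,y} p(x,y) log p(x,y).

Summing over all non-zero entries:
H(X,Y) = -[1/5·log_2(1/5) + 1/5·log_2(1/5) + 3/20·log_2(3/20) + 3/20·log_2(3/20) + 1/10·log_2(1/10) + 1/5·log_2(1/5)]
H(X,Y) = 2.5464 bits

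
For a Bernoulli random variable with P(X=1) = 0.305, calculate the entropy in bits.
0.8873 bits

The binary entropy function is:
H(p) = -p log(p) - (1-p) log(1-p)

H(0.305) = -0.305 × log_2(0.305) - 0.695 × log_2(0.695)
H(0.305) = 0.8873 bits

Note: Binary entropy is maximized at p=0.5 (H=1 bit) and minimized at p=0 or p=1 (H=0).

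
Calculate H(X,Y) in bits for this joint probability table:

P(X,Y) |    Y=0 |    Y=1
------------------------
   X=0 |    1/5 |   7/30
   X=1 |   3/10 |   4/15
1.9839 bits

Joint entropy is H(X,Y) = -Σ_{x,y} p(x,y) log p(x,y).

Summing over all non-zero entries:
H(X,Y) = -[1/5·log_2(1/5) + 7/30·log_2(7/30) + 3/10·log_2(3/10) + 4/15·log_2(4/15)]
H(X,Y) = 1.9839 bits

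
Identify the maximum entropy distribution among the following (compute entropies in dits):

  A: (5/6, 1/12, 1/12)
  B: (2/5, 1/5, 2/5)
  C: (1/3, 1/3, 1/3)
C

For a discrete distribution over n outcomes, entropy is maximized by the uniform distribution.

Computing entropies:
H(A) = 0.2458 dits
H(B) = 0.4581 dits
H(C) = 0.4771 dits

The uniform distribution (where all probabilities equal 1/3) achieves the maximum entropy of log_10(3) = 0.4771 dits.

Distribution C has the highest entropy.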